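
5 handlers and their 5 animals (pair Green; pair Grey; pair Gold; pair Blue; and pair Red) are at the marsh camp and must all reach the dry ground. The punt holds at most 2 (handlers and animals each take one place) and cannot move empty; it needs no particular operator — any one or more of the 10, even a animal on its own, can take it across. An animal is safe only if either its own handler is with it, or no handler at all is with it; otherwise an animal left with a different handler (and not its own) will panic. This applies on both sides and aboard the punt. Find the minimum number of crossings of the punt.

Following every safe sequence of crossings from the start, the most of the 10 that can be at the dry ground as the punt arrives there on crossings 1, 3, 5, 7 is 2, 3, 4, 5 respectively; the best ever achieved is 5 of 10.
From crossing 9 on, no configuration arises that was not already reachable earlier: only 82 distinct safe configurations (who is on which side, and where the punt is) can ever be reached, none of them has everyone across, and every continuation just revisits them. So no valid plan exists.

impossible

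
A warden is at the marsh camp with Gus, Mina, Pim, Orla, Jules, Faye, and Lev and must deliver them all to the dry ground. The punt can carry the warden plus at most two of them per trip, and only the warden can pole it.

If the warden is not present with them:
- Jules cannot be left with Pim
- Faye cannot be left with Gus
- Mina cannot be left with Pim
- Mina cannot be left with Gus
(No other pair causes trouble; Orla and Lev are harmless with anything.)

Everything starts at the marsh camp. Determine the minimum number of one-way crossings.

Counting alone: the warden can take at most 2 across per trip to the dry ground, so moving all 7 needs at least 4 loaded trips out, with a return between consecutive ones — at least 7 crossings.
The safety rule pushes this higher. Following every safe sequence of crossings, the most of the 7 that can be at the dry ground as the punt arrives there on crossing 7 is 6 — never all 7.
So no plan with fewer than 9 crossings exists, and this one achieves 9:
1. Warden goes to the dry ground with Gus and Pim.  [the marsh camp: Faye, Jules, Lev, Mina, Orla | the dry ground: Gus, Pim]
2. Warden goes back to the marsh camp alone.  [the marsh camp: Faye, Jules, Lev, Mina, Orla | the dry ground: Gus, Pim]
3. Warden goes to the dry ground with Mina.  [the marsh camp: Faye, Jules, Lev, Orla | the dry ground: Gus, Mina, Pim]
4. Warden goes back to the marsh camp with Gus and Pim.  [the marsh camp: Faye, Gus, Jules, Lev, Orla, Pim | the dry ground: Mina]
5. Warden goes to the dry ground with Faye and Jules.  [the marsh camp: Gus, Lev, Orla, Pim | the dry ground: Faye, Jules, Mina]
6. Warden goes back to the marsh camp alone.  [the marsh camp: Gus, Lev, Orla, Pim | the dry ground: Faye, Jules, Mina]
7. Warden goes to the dry ground with Lev and Orla.  [the marsh camp: Gus, Pim | the dry ground: Faye, Jules, Lev, Mina, Orla]
8. Warden goes back to the marsh camp alone.  [the marsh camp: Gus, Pim | the dry ground: Faye, Jules, Lev, Mina, Orla]
9. Warden goes to the dry ground with Gus and Pim.  [the marsh camp: — | the dry ground: Faye, Gus, Jules, Lev, Mina, Orla, Pim]

9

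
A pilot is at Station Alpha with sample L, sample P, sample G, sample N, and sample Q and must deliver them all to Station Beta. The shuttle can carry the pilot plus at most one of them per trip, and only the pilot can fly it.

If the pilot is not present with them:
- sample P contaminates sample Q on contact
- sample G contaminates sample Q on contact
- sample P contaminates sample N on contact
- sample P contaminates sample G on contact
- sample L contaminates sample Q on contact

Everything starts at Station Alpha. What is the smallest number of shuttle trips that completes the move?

Whatever the first load, the items left behind include a forbidden pair without the pilot. No opening move is safe, so no plan exists.

impossible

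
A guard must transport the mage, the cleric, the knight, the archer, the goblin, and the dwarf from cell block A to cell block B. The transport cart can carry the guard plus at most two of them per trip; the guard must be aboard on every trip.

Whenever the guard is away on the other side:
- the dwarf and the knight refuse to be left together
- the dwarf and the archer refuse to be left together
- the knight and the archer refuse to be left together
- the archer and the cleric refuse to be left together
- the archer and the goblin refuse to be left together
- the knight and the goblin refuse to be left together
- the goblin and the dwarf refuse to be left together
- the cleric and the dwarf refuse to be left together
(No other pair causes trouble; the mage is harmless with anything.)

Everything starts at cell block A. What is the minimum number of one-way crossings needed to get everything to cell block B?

impossible

Whatever the first load, the items left behind include a forbidden pair without the guard. No opening move is safe, so no plan exists.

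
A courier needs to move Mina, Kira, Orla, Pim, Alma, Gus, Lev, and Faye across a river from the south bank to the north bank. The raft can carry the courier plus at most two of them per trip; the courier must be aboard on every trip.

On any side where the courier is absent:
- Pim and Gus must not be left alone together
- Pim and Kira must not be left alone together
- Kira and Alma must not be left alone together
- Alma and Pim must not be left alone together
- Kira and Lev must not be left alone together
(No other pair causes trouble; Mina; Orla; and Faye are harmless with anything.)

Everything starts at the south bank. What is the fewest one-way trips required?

13

Counting alone: the courier can take at most 2 across per trip to the north bank, so moving all 8 needs at least 4 loaded trips out, with a return between consecutive ones — at least 7 crossings.
The safety rule pushes this higher. Following every safe sequence of crossings, the most of the 8 that can be at the north bank as the raft arrives there on crossings 7, 9, 11 is 5, 6, 7 respectively — never all 8.
So no plan with fewer than 13 crossings exists, and this one achieves 13:
1. Courier goes to the north bank with Kira and Pim.  [the south bank: Alma, Faye, Gus, Lev, Mina, Orla | the north bank: Kira, Pim]
2. Courier goes back to the south bank with Kira.  [the south bank: Alma, Faye, Gus, Kira, Lev, Mina, Orla | the north bank: Pim]
3. Courier goes to the north bank with Kira and Mina.  [the south bank: Alma, Faye, Gus, Lev, Orla | the north bank: Kira, Mina, Pim]
4. Courier goes back to the south bank with Kira.  [the south bank: Alma, Faye, Gus, Kira, Lev, Orla | the north bank: Mina, Pim]
5. Courier goes to the north bank with Kira and Orla.  [the south bank: Alma, Faye, Gus, Lev | the north bank: Kira, Mina, Orla, Pim]
6. Courier goes back to the south bank with Kira.  [the south bank: Alma, Faye, Gus, Kira, Lev | the north bank: Mina, Orla, Pim]
7. Courier goes to the north bank with Gus and Kira.  [the south bank: Alma, Faye, Lev | the north bank: Gus, Kira, Mina, Orla, Pim]
8. Courier goes back to the south bank with Pim.  [the south bank: Alma, Faye, Lev, Pim | the north bank: Gus, Kira, Mina, Orla]
9. Courier goes to the north bank with Faye and Pim.  [the south bank: Alma, Lev | the north bank: Faye, Gus, Kira, Mina, Orla, Pim]
10. Courier goes back to the south bank with Pim.  [the south bank: Alma, Lev, Pim | the north bank: Faye, Gus, Kira, Mina, Orla]
11. Courier goes to the north bank with Alma and Lev.  [the south bank: Pim | the north bank: Alma, Faye, Gus, Kira, Lev, Mina, Orla]
12. Courier goes back to the south bank with Kira.  [the south bank: Kira, Pim | the north bank: Alma, Faye, Gus, Lev, Mina, Orla]
13. Courier goes to the north bank with Kira and Pim.  [the south bank: — | the north bank: Alma, Faye, Gus, Kira, Lev, Mina, Orla, Pim]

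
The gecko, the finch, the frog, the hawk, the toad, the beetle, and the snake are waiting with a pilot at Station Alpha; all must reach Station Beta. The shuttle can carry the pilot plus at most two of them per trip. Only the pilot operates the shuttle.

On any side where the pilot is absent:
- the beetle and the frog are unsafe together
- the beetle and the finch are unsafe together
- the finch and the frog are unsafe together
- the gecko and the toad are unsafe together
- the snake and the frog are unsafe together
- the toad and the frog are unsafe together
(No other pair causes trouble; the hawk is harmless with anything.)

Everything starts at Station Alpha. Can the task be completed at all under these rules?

No

Whatever the first load, the items left behind include a forbidden pair without the pilot. No opening move is safe, so no plan exists.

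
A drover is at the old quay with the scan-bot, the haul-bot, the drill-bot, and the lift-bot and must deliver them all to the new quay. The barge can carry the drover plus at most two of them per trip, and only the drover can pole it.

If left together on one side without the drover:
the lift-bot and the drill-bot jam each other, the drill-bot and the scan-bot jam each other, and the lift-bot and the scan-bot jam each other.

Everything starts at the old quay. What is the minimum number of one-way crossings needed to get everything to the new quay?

Counting alone: the drover can take at most 2 across per trip to the new quay, so moving all 4 needs at least 2 loaded trips out, with a return between consecutive ones — at least 3 crossings.
The safety rule pushes this higher. Following every safe sequence of crossings, the most of the 4 that can be at the new quay as the barge arrives there on crossing 3 is 3 — never all 4.
So no plan with fewer than 5 crossings exists, and this one achieves 5:
1. Drover goes to the new quay with the drill-bot and the scan-bot.  [the old quay: the haul-bot, the lift-bot | the new quay: the drill-bot, the scan-bot]
2. Drover goes back to the old quay with the scan-bot.  [the old quay: the haul-bot, the lift-bot, the scan-bot | the new quay: the drill-bot]
3. Drover goes to the new quay with the haul-bot and the scan-bot.  [the old quay: the lift-bot | the new quay: the drill-bot, the haul-bot, the scan-bot]
4. Drover goes back to the old quay with the scan-bot.  [the old quay: the lift-bot, the scan-bot | the new quay: the drill-bot, the haul-bot]
5. Drover goes to the new quay with the lift-bot and the scan-bot.  [the old quay: — | the new quay: the drill-bot, the haul-bot, the lift-bot, the scan-bot]

5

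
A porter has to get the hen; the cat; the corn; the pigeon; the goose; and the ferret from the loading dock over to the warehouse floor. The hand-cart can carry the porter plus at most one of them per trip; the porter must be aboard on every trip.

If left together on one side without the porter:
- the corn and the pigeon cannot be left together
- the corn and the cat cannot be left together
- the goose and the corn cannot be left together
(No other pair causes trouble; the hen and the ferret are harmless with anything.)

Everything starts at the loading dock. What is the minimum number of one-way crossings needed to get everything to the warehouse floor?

Following every safe sequence of crossings from the start, the most of the 6 that can be at the warehouse floor as the hand-cart arrives there on crossings 1, 3, 5, 7 is 1, 2, 3, 4 respectively; the best ever achieved is 4 of 6.
From crossing 9 on, no configuration arises that was not already reachable earlier: only 36 distinct safe configurations (who is on which side, and where the hand-cart is) can ever be reached, none of them has everyone across, and every continuation just revisits them. So no valid plan exists.

impossible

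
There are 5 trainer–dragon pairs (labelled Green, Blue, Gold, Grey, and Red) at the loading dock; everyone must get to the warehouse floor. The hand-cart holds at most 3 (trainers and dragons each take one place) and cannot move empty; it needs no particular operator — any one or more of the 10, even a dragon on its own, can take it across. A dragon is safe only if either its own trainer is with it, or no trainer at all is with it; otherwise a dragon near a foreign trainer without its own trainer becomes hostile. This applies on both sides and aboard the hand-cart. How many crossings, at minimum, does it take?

Counting alone: each trip to the warehouse floor takes at most 3 across and each return brings at least 1 back, so after t trips out (and t−1 returns) at most 3t − (t−1) of the 10 are across; that first reaches 10 at t = 5, so at least 9 crossings are needed.
The safety rule pushes this higher. Following every safe sequence of crossings, the most of the 10 that can be at the warehouse floor as the hand-cart arrives there on crossing 9 is 9 — never all 10.
So no plan with fewer than 11 crossings exists, and this one achieves 11:
1. dragon Green and trainer Green cross → the warehouse floor.
2. trainer Green crosses ← the loading dock.
3. dragon Blue, dragon Gold, and dragon Grey cross → the warehouse floor.
4. dragon Green crosses ← the loading dock.
5. trainer Blue, trainer Gold, and trainer Grey cross → the warehouse floor.
6. dragon Blue and trainer Blue cross ← the loading dock.
7. trainer Blue, trainer Green, and trainer Red cross → the warehouse floor.
8. dragon Gold crosses ← the loading dock.
9. dragon Blue and dragon Green cross → the warehouse floor.
10. dragon Green crosses ← the loading dock.
11. dragon Gold, dragon Green, and dragon Red cross → the warehouse floor.

11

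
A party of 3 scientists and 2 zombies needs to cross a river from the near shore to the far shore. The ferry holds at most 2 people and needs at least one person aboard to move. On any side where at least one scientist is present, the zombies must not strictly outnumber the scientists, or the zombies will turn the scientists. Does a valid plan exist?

1. 2 zombies → the far shore.  (the near shore: 3S 0Z; the far shore: 0S 2Z)
2. 1 zombie ← the near shore.  (the near shore: 3S 1Z; the far shore: 0S 1Z)
3. 2 scientists → the far shore.  (the near shore: 1S 1Z; the far shore: 2S 1Z)
4. 1 scientist ← the near shore.  (the near shore: 2S 1Z; the far shore: 1S 1Z)
5. 1 scientist and 1 zombie → the far shore.  (the near shore: 1S 0Z; the far shore: 2S 2Z)
6. 1 zombie ← the near shore.  (the near shore: 1S 1Z; the far shore: 2S 1Z)
7. 1 scientist and 1 zombie → the far shore.  (the near shore: 0S 0Z; the far shore: 3S 2Z)

Yes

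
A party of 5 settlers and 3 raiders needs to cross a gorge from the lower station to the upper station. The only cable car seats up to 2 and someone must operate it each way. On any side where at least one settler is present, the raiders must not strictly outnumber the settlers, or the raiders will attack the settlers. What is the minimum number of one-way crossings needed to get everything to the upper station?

13

Counting alone: each trip to the upper station takes at most 2 across and each return brings at least 1 back, so after t trips out (and t−1 returns) at most 2t − (t−1) of the 8 are across; that first reaches 8 at t = 7, so at least 13 crossings are needed.
The plan below uses exactly 13 crossings, so it is optimal:
1. 2 raiders → the upper station.  (the lower station: 5S 1R; the upper station: 0S 2R)
2. 1 raider ← the lower station.  (the lower station: 5S 2R; the upper station: 0S 1R)
3. 2 raiders → the upper station.  (the lower station: 5S 0R; the upper station: 0S 3R)
4. 1 raider ← the lower station.  (the lower station: 5S 1R; the upper station: 0S 2R)
5. 2 settlers → the upper station.  (the lower station: 3S 1R; the upper station: 2S 2R)
6. 1 raider ← the lower station.  (the lower station: 3S 2R; the upper station: 2S 1R)
7. 1 settler and 1 raider → the upper station.  (the lower station: 2S 1R; the upper station: 3S 2R)
8. 1 raider ← the lower station.  (the lower station: 2S 2R; the upper station: 3S 1R)
9. 2 raiders → the upper station.  (the lower station: 2S 0R; the upper station: 3S 3R)
10. 1 raider ← the lower station.  (the lower station: 2S 1R; the upper station: 3S 2R)
11. 1 settler and 1 raider → the upper station.  (the lower station: 1S 0R; the upper station: 4S 3R)
12. 1 raider ← the lower station.  (the lower station: 1S 1R; the upper station: 4S 2R)
13. 1 settler and 1 raider → the upper station.  (the lower station: 0S 0R; the upper station: 5S 3R)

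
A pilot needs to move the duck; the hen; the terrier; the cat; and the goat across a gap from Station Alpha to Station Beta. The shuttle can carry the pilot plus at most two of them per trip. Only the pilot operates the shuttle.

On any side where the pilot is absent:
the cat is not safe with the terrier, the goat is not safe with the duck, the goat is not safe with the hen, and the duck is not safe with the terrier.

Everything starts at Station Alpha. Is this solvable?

Yes

1. Pilot goes to Station Beta with the goat and the terrier.  [Station Alpha: the cat, the duck, the hen | Station Beta: the goat, the terrier]
2. Pilot goes back to Station Alpha alone.  [Station Alpha: the cat, the duck, the hen | Station Beta: the goat, the terrier]
3. Pilot goes to Station Beta with the duck.  [Station Alpha: the cat, the hen | Station Beta: the duck, the goat, the terrier]
4. Pilot goes back to Station Alpha with the goat and the terrier.  [Station Alpha: the cat, the goat, the hen, the terrier | Station Beta: the duck]
5. Pilot goes to Station Beta with the cat and the hen.  [Station Alpha: the goat, the terrier | Station Beta: the cat, the duck, the hen]
6. Pilot goes back to Station Alpha alone.  [Station Alpha: the goat, the terrier | Station Beta: the cat, the duck, the hen]
7. Pilot goes to Station Beta with the goat and the terrier.  [Station Alpha: — | Station Beta: the cat, the duck, the goat, the hen, the terrier]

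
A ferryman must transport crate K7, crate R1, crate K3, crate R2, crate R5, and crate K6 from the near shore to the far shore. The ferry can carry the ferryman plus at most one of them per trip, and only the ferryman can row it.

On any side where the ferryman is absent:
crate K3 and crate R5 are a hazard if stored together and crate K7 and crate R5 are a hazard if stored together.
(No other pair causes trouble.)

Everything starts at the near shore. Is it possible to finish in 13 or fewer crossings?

Yes

Yes — this plan uses 13 crossings (≤ 13):
1. Ferryman goes to the far shore with crate R5.  [the near shore: crate K3, crate K6, crate K7, crate R1, crate R2 | the far shore: crate R5]
2. Ferryman goes back to the near shore alone.  [the near shore: crate K3, crate K6, crate K7, crate R1, crate R2 | the far shore: crate R5]
3. Ferryman goes to the far shore with crate K7.  [the near shore: crate K3, crate K6, crate R1, crate R2 | the far shore: crate K7, crate R5]
4. Ferryman goes back to the near shore with crate R5.  [the near shore: crate K3, crate K6, crate R1, crate R2, crate R5 | the far shore: crate K7]
5. Ferryman goes to the far shore with crate K3.  [the near shore: crate K6, crate R1, crate R2, crate R5 | the far shore: crate K3, crate K7]
6. Ferryman goes back to the near shore alone.  [the near shore: crate K6, crate R1, crate R2, crate R5 | the far shore: crate K3, crate K7]
7. Ferryman goes to the far shore with crate R1.  [the near shore: crate K6, crate R2, crate R5 | the far shore: crate K3, crate K7, crate R1]
8. Ferryman goes back to the near shore alone.  [the near shore: crate K6, crate R2, crate R5 | the far shore: crate K3, crate K7, crate R1]
9. Ferryman goes to the far shore with crate R2.  [the near shore: crate K6, crate R5 | the far shore: crate K3, crate K7, crate R1, crate R2]
10. Ferryman goes back to the near shore alone.  [the near shore: crate K6, crate R5 | the far shore: crate K3, crate K7, crate R1, crate R2]
11. Ferryman goes to the far shore with crate K6.  [the near shore: crate R5 | the far shore: crate K3, crate K6, crate K7, crate R1, crate R2]
12. Ferryman goes back to the near shore alone.  [the near shore: crate R5 | the far shore: crate K3, crate K6, crate K7, crate R1, crate R2]
13. Ferryman goes to the far shore with crate R5.  [the near shore: — | the far shore: crate K3, crate K6, crate K7, crate R1, crate R2, crate R5]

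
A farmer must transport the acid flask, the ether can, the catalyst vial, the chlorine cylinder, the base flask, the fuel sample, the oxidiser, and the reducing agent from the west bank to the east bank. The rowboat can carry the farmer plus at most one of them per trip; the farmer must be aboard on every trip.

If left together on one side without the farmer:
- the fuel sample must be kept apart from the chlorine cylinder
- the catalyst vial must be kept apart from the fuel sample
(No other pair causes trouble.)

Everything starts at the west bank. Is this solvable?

1. Farmer goes to the east bank with the fuel sample.
2. Farmer goes back to the west bank alone.
3. Farmer goes to the east bank with the acid flask.
4. Farmer goes back to the west bank alone.
5. Farmer goes to the east bank with the ether can.
6. Farmer goes back to the west bank alone.
7. Farmer goes to the east bank with the catalyst vial.
8. Farmer goes back to the west bank with the fuel sample.
9. Farmer goes to the east bank with the chlorine cylinder.
10. Farmer goes back to the west bank alone.
11. Farmer goes to the east bank with the base flask.
12. Farmer goes back to the west bank alone.
13. Farmer goes to the east bank with the oxidiser.
14. Farmer goes back to the west bank alone.
15. Farmer goes to the east bank with the reducing agent.
16. Farmer goes back to the west bank alone.
17. Farmer goes to the east bank with the fuel sample.

Yes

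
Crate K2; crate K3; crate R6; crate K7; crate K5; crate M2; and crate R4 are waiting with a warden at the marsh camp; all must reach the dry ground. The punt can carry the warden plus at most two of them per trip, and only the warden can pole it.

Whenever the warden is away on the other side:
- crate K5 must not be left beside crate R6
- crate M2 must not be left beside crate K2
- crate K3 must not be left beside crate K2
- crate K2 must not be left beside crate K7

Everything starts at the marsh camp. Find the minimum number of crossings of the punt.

Counting alone: the warden can take at most 2 across per trip to the dry ground, so moving all 7 needs at least 4 loaded trips out, with a return between consecutive ones — at least 7 crossings.
The plan below uses exactly 7 crossings, so it is optimal:
1. Warden goes to the dry ground with crate K2 and crate R6.  [the marsh camp: crate K3, crate K5, crate K7, crate M2, crate R4 | the dry ground: crate K2, crate R6]
2. Warden goes back to the marsh camp alone.  [the marsh camp: crate K3, crate K5, crate K7, crate M2, crate R4 | the dry ground: crate K2, crate R6]
3. Warden goes to the dry ground with crate K3 and crate K7.  [the marsh camp: crate K5, crate M2, crate R4 | the dry ground: crate K2, crate K3, crate K7, crate R6]
4. Warden goes back to the marsh camp with crate K2.  [the marsh camp: crate K2, crate K5, crate M2, crate R4 | the dry ground: crate K3, crate K7, crate R6]
5. Warden goes to the dry ground with crate M2 and crate R4.  [the marsh camp: crate K2, crate K5 | the dry ground: crate K3, crate K7, crate M2, crate R4, crate R6]
6. Warden goes back to the marsh camp alone.  [the marsh camp: crate K2, crate K5 | the dry ground: crate K3, crate K7, crate M2, crate R4, crate R6]
7. Warden goes to the dry ground with crate K2 and crate K5.  [the marsh camp: — | the dry ground: crate K2, crate K3, crate K5, crate K7, crate M2, crate R4, crate R6]

7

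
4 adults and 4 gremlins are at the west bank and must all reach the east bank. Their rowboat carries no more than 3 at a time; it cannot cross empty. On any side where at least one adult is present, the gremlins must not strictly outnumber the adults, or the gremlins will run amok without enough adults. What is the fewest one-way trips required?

Counting alone: each trip to the east bank takes at most 3 across and each return brings at least 1 back, so after t trips out (and t−1 returns) at most 3t − (t−1) of the 8 are across; that first reaches 8 at t = 4, so at least 7 crossings are needed.
The safety rule pushes this higher. Following every safe sequence of crossings, the most of the 8 that can be at the east bank as the rowboat arrives there on crossing 7 is 7 — never all 8.
So no plan with fewer than 9 crossings exists, and this one achieves 9:
1. 2 gremlins → the east bank.  (the west bank: 4A 2G; the east bank: 0A 2G)
2. 1 gremlin ← the west bank.  (the west bank: 4A 3G; the east bank: 0A 1G)
3. 3 gremlins → the east bank.  (the west bank: 4A 0G; the east bank: 0A 4G)
4. 1 gremlin ← the west bank.  (the west bank: 4A 1G; the east bank: 0A 3G)
5. 3 adults → the east bank.  (the west bank: 1A 1G; the east bank: 3A 3G)
6. 1 adult and 1 gremlin ← the west bank.  (the west bank: 2A 2G; the east bank: 2A 2G)
7. 2 adults → the east bank.  (the west bank: 0A 2G; the east bank: 4A 2G)
8. 1 gremlin ← the west bank.  (the west bank: 0A 3G; the east bank: 4A 1G)
9. 3 gremlins → the east bank.  (the west bank: 0A 0G; the east bank: 4A 4G)

9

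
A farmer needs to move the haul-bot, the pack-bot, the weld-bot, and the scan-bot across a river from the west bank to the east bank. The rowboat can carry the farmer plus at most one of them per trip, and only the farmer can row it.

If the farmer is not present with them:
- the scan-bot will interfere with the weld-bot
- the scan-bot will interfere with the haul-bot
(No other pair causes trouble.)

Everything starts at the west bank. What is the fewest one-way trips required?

Counting alone: the farmer can take at most 1 across per trip to the east bank, so moving all 4 needs at least 4 loaded trips out, with a return between consecutive ones — at least 7 crossings.
The safety rule pushes this higher. Following every safe sequence of crossings, the most of the 4 that can be at the east bank as the rowboat arrives there on crossing 7 is 3 — never all 4.
So no plan with fewer than 9 crossings exists, and this one achieves 9:
1. Farmer goes to the east bank with the scan-bot.
2. Farmer goes back to the west bank alone.
3. Farmer goes to the east bank with the haul-bot.
4. Farmer goes back to the west bank with the scan-bot.
5. Farmer goes to the east bank with the weld-bot.
6. Farmer goes back to the west bank alone.
7. Farmer goes to the east bank with the pack-bot.
8. Farmer goes back to the west bank alone.
9. Farmer goes to the east bank with the scan-bot.

9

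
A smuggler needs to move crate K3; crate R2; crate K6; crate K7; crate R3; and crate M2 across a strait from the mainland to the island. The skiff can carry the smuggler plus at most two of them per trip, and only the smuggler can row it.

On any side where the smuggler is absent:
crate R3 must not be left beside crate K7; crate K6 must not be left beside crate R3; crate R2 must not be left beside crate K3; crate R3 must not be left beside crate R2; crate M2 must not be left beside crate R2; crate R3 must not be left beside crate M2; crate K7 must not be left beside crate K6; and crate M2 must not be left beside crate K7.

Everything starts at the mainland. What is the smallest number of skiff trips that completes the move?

Whatever the first load, the items left behind include a forbidden pair without the smuggler. No opening move is safe, so no plan exists.

impossible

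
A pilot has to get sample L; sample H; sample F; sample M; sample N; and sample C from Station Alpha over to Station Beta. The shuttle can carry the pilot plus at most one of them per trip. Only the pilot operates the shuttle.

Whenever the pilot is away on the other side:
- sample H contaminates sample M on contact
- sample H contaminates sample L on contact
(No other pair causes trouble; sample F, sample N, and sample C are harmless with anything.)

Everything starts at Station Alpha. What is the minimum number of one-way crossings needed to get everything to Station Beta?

13

Counting alone: the pilot can take at most 1 across per trip to Station Beta, so moving all 6 needs at least 6 loaded trips out, with a return between consecutive ones — at least 11 crossings.
The safety rule pushes this higher. Following every safe sequence of crossings, the most of the 6 that can be at Station Beta as the shuttle arrives there on crossing 11 is 5 — never all 6.
So no plan with fewer than 13 crossings exists, and this one achieves 13:
1. Pilot goes to Station Beta with sample H.  [Station Alpha: sample C, sample F, sample L, sample M, sample N | Station Beta: sample H]
2. Pilot goes back to Station Alpha alone.  [Station Alpha: sample C, sample F, sample L, sample M, sample N | Station Beta: sample H]
3. Pilot goes to Station Beta with sample L.  [Station Alpha: sample C, sample F, sample M, sample N | Station Beta: sample H, sample L]
4. Pilot goes back to Station Alpha with sample H.  [Station Alpha: sample C, sample F, sample H, sample M, sample N | Station Beta: sample L]
5. Pilot goes to Station Beta with sample M.  [Station Alpha: sample C, sample F, sample H, sample N | Station Beta: sample L, sample M]
6. Pilot goes back to Station Alpha alone.  [Station Alpha: sample C, sample F, sample H, sample N | Station Beta: sample L, sample M]
7. Pilot goes to Station Beta with sample F.  [Station Alpha: sample C, sample H, sample N | Station Beta: sample F, sample L, sample M]
8. Pilot goes back to Station Alpha alone.  [Station Alpha: sample C, sample H, sample N | Station Beta: sample F, sample L, sample M]
9. Pilot goes to Station Beta with sample N.  [Station Alpha: sample C, sample H | Station Beta: sample F, sample L, sample M, sample N]
10. Pilot goes back to Station Alpha alone.  [Station Alpha: sample C, sample H | Station Beta: sample F, sample L, sample M, sample N]
11. Pilot goes to Station Beta with sample C.  [Station Alpha: sample H | Station Beta: sample C, sample F, sample L, sample M, sample N]
12. Pilot goes back to Station Alpha alone.  [Station Alpha: sample H | Station Beta: sample C, sample F, sample L, sample M, sample N]
13. Pilot goes to Station Beta with sample H.  [Station Alpha: — | Station Beta: sample C, sample F, sample H, sample L, sample M, sample N]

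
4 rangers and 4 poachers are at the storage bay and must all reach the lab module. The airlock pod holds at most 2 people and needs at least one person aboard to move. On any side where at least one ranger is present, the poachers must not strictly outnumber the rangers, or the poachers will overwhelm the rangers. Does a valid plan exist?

Following every safe sequence of crossings from the start, the most of the 8 that can be at the lab module as the airlock pod arrives there on crossings 1, 3, 5 is 2, 3, 4 respectively; the best ever achieved is 4 of 8.
From crossing 7 on, no configuration arises that was not already reachable earlier: only 11 distinct safe configurations (who is on which side, and where the airlock pod is) can ever be reached, none of them has everyone across, and every continuation just revisits them. They are: 0 rangers + 0 poachers across (airlock pod back at the start); 0 rangers + 1 poacher across (airlock pod there); 0 rangers + 1 poacher across (airlock pod back at the start); 0 rangers + 2 poachers across (airlock pod there); 0 rangers + 2 poachers across (airlock pod back at the start); 0 rangers + 3 poachers across (airlock pod there); 0 rangers + 3 poachers across (airlock pod back at the start); 0 rangers + 4 poachers across (airlock pod there); 1 ranger + 1 poacher across (airlock pod there); 1 ranger + 1 poacher across (airlock pod back at the start); 2 rangers + 2 poachers across (airlock pod there). So no valid plan exists.

No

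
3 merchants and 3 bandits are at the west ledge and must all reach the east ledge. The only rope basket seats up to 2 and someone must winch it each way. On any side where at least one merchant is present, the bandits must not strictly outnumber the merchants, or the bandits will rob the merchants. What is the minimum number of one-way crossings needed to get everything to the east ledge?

Counting alone: each trip to the east ledge takes at most 2 across and each return brings at least 1 back, so after t trips out (and t−1 returns) at most 2t − (t−1) of the 6 are across; that first reaches 6 at t = 5, so at least 9 crossings are needed.
The safety rule pushes this higher. Following every safe sequence of crossings, the most of the 6 that can be at the east ledge as the rope basket arrives there on crossing 9 is 5 — never all 6.
So no plan with fewer than 11 crossings exists, and this one achieves 11:
1. 2 bandits → the east ledge.  (the west ledge: 3M 1B; the east ledge: 0M 2B)
2. 1 bandit ← the west ledge.  (the west ledge: 3M 2B; the east ledge: 0M 1B)
3. 2 bandits → the east ledge.  (the west ledge: 3M 0B; the east ledge: 0M 3B)
4. 1 bandit ← the west ledge.  (the west ledge: 3M 1B; the east ledge: 0M 2B)
5. 2 merchants → the east ledge.  (the west ledge: 1M 1B; the east ledge: 2M 2B)
6. 1 merchant and 1 bandit ← the west ledge.  (the west ledge: 2M 2B; the east ledge: 1M 1B)
7. 2 merchants → the east ledge.  (the west ledge: 0M 2B; the east ledge: 3M 1B)
8. 1 bandit ← the west ledge.  (the west ledge: 0M 3B; the east ledge: 3M 0B)
9. 2 bandits → the east ledge.  (the west ledge: 0M 1B; the east ledge: 3M 2B)
10. 1 bandit ← the west ledge.  (the west ledge: 0M 2B; the east ledge: 3M 1B)
11. 2 bandits → the east ledge.  (the west ledge: 0M 0B; the east ledge: 3M 3B)

11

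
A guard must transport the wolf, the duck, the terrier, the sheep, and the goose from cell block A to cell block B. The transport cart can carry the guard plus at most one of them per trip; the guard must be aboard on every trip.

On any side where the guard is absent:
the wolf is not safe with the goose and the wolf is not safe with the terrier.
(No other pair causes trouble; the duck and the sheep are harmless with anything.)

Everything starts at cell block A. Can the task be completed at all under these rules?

Yes

1. Guard goes to cell block B with the wolf.  [cell block A: the duck, the goose, the sheep, the terrier | cell block B: the wolf]
2. Guard goes back to cell block A alone.  [cell block A: the duck, the goose, the sheep, the terrier | cell block B: the wolf]
3. Guard goes to cell block B with the duck.  [cell block A: the goose, the sheep, the terrier | cell block B: the duck, the wolf]
4. Guard goes back to cell block A alone.  [cell block A: the goose, the sheep, the terrier | cell block B: the duck, the wolf]
5. Guard goes to cell block B with the terrier.  [cell block A: the goose, the sheep | cell block B: the duck, the terrier, the wolf]
6. Guard goes back to cell block A with the wolf.  [cell block A: the goose, the sheep, the wolf | cell block B: the duck, the terrier]
7. Guard goes to cell block B with the goose.  [cell block A: the sheep, the wolf | cell block B: the duck, the goose, the terrier]
8. Guard goes back to cell block A alone.  [cell block A: the sheep, the wolf | cell block B: the duck, the goose, the terrier]
9. Guard goes to cell block B with the sheep.  [cell block A: the wolf | cell block B: the duck, the goose, the sheep, the terrier]
10. Guard goes back to cell block A alone.  [cell block A: the wolf | cell block B: the duck, the goose, the sheep, the terrier]
11. Guard goes to cell block B with the wolf.  [cell block A: — | cell block B: the duck, the goose, the sheep, the terrier, the wolf]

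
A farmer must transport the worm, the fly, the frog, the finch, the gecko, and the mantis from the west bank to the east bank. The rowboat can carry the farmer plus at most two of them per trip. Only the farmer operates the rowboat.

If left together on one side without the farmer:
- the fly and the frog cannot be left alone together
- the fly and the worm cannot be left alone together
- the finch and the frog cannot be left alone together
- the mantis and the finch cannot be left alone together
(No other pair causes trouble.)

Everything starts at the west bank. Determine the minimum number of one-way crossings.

7

Counting alone: the farmer can take at most 2 across per trip to the east bank, so moving all 6 needs at least 3 loaded trips out, with a return between consecutive ones — at least 5 crossings.
The safety rule pushes this higher. Following every safe sequence of crossings, the most of the 6 that can be at the east bank as the rowboat arrives there on crossing 5 is 5 — never all 6.
So no plan with fewer than 7 crossings exists, and this one achieves 7:
1. Farmer goes to the east bank with the finch and the fly.  [the west bank: the frog, the gecko, the mantis, the worm | the east bank: the finch, the fly]
2. Farmer goes back to the west bank alone.  [the west bank: the frog, the gecko, the mantis, the worm | the east bank: the finch, the fly]
3. Farmer goes to the east bank with the frog and the worm.  [the west bank: the gecko, the mantis | the east bank: the finch, the fly, the frog, the worm]
4. Farmer goes back to the west bank with the finch and the fly.  [the west bank: the finch, the fly, the gecko, the mantis | the east bank: the frog, the worm]
5. Farmer goes to the east bank with the gecko and the mantis.  [the west bank: the finch, the fly | the east bank: the frog, the gecko, the mantis, the worm]
6. Farmer goes back to the west bank alone.  [the west bank: the finch, the fly | the east bank: the frog, the gecko, the mantis, the worm]
7. Farmer goes to the east bank with the finch and the fly.  [the west bank: — | the east bank: the finch, the fly, the frog, the gecko, the mantis, the worm]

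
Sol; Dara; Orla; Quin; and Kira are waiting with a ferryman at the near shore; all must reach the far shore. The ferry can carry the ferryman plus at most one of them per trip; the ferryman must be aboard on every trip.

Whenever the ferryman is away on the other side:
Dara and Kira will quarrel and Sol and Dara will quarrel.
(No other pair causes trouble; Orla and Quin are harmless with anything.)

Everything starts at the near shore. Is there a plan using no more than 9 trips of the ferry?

No

Counting alone: the ferryman can take at most 1 across per trip to the far shore, so moving all 5 needs at least 5 loaded trips out, with a return between consecutive ones — at least 9 crossings.
The safety rule pushes this higher. Following every safe sequence of crossings, the most of the 5 that can be at the far shore as the ferry arrives there on crossing 9 is 4 — never all 5.
So the move cannot be finished within 9 crossings. (The shortest complete plan takes 11:)
1. Ferryman goes to the far shore with Dara.
2. Ferryman goes back to the near shore alone.
3. Ferryman goes to the far shore with Sol.
4. Ferryman goes back to the near shore with Dara.
5. Ferryman goes to the far shore with Kira.
6. Ferryman goes back to the near shore alone.
7. Ferryman goes to the far shore with Orla.
8. Ferryman goes back to the near shore alone.
9. Ferryman goes to the far shore with Quin.
10. Ferryman goes back to the near shore alone.
11. Ferryman goes to the far shore with Dara.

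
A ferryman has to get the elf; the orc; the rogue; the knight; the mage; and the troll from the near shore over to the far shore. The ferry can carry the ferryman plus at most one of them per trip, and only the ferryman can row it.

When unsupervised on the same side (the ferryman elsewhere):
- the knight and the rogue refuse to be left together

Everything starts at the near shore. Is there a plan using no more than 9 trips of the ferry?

Counting alone: the ferryman can take at most 1 across per trip to the far shore, so moving all 6 needs at least 6 loaded trips out, with a return between consecutive ones — at least 11 crossings.
Since 9 < 11, 9 crossings cannot be enough. (The shortest complete plan in fact takes 11:)
1. Ferryman goes to the far shore with the rogue.
2. Ferryman goes back to the near shore alone.
3. Ferryman goes to the far shore with the elf.
4. Ferryman goes back to the near shore alone.
5. Ferryman goes to the far shore with the orc.
6. Ferryman goes back to the near shore alone.
7. Ferryman goes to the far shore with the mage.
8. Ferryman goes back to the near shore alone.
9. Ferryman goes to the far shore with the troll.
10. Ferryman goes back to the near shore alone.
11. Ferryman goes to the far shore with the knight.

No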